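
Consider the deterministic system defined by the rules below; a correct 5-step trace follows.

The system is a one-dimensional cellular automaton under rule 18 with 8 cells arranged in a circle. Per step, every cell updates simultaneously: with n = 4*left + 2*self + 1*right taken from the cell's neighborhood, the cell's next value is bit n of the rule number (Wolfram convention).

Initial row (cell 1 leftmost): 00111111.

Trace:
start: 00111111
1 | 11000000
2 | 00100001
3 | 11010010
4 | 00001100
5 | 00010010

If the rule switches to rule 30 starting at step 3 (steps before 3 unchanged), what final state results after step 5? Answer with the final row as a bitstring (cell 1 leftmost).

(re-executing steps 3..5 under rule 30; state before step 3: 00100001)
3 | 11110011
4 | 00001110
5 | 00011001

00011001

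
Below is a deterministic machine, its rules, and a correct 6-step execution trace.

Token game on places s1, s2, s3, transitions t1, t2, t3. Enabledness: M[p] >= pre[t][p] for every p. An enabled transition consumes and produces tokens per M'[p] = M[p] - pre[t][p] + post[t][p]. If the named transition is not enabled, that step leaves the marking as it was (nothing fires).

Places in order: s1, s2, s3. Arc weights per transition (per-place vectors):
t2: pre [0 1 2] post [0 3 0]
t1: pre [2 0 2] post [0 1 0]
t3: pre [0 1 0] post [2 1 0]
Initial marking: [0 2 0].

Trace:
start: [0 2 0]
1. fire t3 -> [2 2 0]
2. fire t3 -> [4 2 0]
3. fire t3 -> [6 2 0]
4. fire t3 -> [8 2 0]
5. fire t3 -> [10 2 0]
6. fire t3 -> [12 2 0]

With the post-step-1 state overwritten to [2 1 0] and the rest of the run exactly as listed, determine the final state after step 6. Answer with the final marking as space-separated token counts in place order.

12 1 0

state after step 1 := [2 1 0]
2. fire t3 -> [4 1 0]
3. fire t3 -> [6 1 0]
4. fire t3 -> [8 1 0]
5. fire t3 -> [10 1 0]
6. fire t3 -> [12 1 0]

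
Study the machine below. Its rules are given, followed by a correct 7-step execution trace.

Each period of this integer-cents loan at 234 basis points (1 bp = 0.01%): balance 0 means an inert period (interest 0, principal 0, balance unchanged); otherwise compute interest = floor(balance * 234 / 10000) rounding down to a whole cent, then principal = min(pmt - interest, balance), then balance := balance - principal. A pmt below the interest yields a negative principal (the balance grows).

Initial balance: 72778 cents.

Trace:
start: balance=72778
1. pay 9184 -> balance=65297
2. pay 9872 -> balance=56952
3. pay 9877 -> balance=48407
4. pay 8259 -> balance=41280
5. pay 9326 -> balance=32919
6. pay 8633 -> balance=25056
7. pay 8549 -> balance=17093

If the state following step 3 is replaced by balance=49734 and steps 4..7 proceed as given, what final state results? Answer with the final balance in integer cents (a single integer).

18548

state after step 3 := balance=49734
4. pay 8259 -> balance=42638
5. pay 9326 -> balance=34309
6. pay 8633 -> balance=26478
7. pay 8549 -> balance=18548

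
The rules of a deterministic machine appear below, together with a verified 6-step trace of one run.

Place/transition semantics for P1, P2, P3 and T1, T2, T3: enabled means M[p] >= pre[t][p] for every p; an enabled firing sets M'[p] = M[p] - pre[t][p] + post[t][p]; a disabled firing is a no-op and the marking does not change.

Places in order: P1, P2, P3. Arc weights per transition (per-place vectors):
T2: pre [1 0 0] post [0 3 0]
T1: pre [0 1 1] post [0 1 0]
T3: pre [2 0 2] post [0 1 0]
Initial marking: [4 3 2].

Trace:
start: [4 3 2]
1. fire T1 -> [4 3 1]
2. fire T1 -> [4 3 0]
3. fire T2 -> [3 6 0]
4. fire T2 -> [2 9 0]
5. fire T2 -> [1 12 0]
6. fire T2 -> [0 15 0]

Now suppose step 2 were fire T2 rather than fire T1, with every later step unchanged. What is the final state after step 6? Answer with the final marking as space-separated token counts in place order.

(re-executing from step 2 with the substitution; state before step 2: [4 3 1])
2. fire T2 -> [3 6 1]
3. fire T2 -> [2 9 1]
4. fire T2 -> [1 12 1]
5. fire T2 -> [0 15 1]
6. fire T2 -> [0 15 1]

0 15 1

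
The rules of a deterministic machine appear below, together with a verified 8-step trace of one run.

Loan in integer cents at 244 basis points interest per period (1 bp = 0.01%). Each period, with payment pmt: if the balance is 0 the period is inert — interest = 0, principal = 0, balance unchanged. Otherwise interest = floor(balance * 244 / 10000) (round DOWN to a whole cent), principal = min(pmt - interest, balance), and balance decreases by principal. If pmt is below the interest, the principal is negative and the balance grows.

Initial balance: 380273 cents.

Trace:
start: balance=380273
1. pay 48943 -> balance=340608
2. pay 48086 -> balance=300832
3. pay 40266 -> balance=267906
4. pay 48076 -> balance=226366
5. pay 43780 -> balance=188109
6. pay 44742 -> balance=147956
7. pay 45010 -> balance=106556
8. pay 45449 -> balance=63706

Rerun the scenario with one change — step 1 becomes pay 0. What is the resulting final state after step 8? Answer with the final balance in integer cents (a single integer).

121648

(re-executing from step 1 with the substitution; state before step 1: balance=380273)
1. pay 0 -> balance=389551
2. pay 48086 -> balance=350970
3. pay 40266 -> balance=319267
4. pay 48076 -> balance=278981
5. pay 43780 -> balance=242008
6. pay 44742 -> balance=203170
7. pay 45010 -> balance=163117
8. pay 45449 -> balance=121648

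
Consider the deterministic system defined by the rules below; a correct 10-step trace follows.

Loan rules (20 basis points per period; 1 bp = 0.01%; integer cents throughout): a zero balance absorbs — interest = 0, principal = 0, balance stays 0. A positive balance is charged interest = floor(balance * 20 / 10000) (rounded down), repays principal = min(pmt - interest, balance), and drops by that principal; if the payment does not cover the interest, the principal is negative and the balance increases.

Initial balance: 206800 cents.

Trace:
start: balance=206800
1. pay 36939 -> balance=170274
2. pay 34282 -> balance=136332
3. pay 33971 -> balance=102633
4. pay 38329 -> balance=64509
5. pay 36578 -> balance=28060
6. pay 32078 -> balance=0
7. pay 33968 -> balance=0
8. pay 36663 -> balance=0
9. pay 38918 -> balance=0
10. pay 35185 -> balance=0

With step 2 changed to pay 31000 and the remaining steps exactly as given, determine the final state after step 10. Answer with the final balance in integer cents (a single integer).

0

(re-executing from step 2 with the substitution; state before step 2: balance=170274)
2. pay 31000 -> balance=139614
3. pay 33971 -> balance=105922
4. pay 38329 -> balance=67804
5. pay 36578 -> balance=31361
6. pay 32078 -> balance=0
7. pay 33968 -> balance=0
8. pay 36663 -> balance=0
9. pay 38918 -> balance=0
10. pay 35185 -> balance=0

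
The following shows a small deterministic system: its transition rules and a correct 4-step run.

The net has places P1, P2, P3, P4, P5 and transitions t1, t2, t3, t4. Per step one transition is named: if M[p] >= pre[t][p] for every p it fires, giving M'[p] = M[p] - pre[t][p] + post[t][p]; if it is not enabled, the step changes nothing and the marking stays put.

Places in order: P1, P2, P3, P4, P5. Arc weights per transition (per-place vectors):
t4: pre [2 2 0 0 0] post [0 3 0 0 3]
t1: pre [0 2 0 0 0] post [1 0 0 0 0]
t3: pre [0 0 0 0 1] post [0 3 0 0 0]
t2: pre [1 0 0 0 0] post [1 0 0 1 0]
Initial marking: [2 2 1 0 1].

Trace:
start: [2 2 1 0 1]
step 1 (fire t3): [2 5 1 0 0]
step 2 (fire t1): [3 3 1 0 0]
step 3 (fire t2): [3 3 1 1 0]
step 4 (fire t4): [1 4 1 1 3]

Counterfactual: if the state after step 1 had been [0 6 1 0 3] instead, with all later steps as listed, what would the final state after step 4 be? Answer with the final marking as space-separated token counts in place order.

1 4 1 1 3

state after step 1 := [0 6 1 0 3]
step 2 (fire t1): [1 4 1 0 3]
step 3 (fire t2): [1 4 1 1 3]
step 4 (fire t4): [1 4 1 1 3]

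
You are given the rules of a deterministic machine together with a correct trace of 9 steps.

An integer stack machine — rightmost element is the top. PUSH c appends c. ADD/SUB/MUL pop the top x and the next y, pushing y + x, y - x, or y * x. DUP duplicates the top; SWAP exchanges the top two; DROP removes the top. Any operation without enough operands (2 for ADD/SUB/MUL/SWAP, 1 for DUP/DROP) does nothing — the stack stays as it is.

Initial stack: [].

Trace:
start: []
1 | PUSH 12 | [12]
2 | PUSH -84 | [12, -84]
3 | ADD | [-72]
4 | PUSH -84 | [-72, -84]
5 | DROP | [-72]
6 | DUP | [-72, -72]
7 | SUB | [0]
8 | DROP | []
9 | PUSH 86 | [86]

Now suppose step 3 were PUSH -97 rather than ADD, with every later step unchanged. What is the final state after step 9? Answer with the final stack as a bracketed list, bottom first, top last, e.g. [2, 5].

[12, -84, 86]

(re-executing from step 3 with the substitution; state before step 3: [12, -84])
3 | PUSH -97 | [12, -84, -97]
4 | PUSH -84 | [12, -84, -97, -84]
5 | DROP | [12, -84, -97]
6 | DUP | [12, -84, -97, -97]
7 | SUB | [12, -84, 0]
8 | DROP | [12, -84]
9 | PUSH 86 | [12, -84, 86]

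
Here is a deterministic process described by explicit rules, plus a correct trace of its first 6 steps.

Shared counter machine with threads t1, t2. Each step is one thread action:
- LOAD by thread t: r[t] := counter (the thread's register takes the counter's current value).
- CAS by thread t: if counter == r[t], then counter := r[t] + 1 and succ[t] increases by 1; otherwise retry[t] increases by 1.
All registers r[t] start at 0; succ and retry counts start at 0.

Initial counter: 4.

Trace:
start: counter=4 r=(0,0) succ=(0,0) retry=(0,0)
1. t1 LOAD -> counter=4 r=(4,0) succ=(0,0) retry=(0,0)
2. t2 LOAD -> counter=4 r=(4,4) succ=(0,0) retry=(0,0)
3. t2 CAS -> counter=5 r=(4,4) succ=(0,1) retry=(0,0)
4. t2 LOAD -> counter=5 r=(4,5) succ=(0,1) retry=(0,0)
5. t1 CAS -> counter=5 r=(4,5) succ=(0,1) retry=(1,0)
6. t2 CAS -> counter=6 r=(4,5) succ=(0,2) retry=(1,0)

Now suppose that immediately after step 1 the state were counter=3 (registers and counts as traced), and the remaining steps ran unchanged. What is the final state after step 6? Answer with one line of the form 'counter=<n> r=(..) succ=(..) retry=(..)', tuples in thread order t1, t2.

counter=5 r=(4,4) succ=(1,1) retry=(0,1)

state after step 1 := counter=3 r=(4,0) succ=(0,0) retry=(0,0)
2. t2 LOAD -> counter=3 r=(4,3) succ=(0,0) retry=(0,0)
3. t2 CAS -> counter=4 r=(4,3) succ=(0,1) retry=(0,0)
4. t2 LOAD -> counter=4 r=(4,4) succ=(0,1) retry=(0,0)
5. t1 CAS -> counter=5 r=(4,4) succ=(1,1) retry=(0,0)
6. t2 CAS -> counter=5 r=(4,4) succ=(1,1) retry=(0,1)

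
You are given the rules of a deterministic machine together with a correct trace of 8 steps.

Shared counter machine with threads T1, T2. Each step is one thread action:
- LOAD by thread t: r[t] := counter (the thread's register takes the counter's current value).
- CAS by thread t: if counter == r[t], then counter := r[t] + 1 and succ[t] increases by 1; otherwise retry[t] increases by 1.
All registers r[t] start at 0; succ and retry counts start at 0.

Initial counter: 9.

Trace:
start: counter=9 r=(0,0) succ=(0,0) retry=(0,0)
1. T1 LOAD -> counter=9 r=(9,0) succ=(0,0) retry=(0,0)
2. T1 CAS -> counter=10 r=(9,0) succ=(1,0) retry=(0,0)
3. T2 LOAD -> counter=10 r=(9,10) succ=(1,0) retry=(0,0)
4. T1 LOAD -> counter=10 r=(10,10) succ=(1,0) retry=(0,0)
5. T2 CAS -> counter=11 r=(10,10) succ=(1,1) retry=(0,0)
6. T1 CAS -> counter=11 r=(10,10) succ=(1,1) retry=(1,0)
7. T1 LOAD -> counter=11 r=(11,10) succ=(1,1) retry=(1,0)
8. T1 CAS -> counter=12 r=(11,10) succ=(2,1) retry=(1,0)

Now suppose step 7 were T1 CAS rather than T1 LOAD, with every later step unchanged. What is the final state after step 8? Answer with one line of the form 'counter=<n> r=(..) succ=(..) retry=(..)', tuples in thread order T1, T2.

counter=11 r=(10,10) succ=(1,1) retry=(3,0)

(re-executing from step 7 with the substitution; state before step 7: counter=11 r=(10,10) succ=(1,1) retry=(1,0))
7. T1 CAS -> counter=11 r=(10,10) succ=(1,1) retry=(2,0)
8. T1 CAS -> counter=11 r=(10,10) succ=(1,1) retry=(3,0)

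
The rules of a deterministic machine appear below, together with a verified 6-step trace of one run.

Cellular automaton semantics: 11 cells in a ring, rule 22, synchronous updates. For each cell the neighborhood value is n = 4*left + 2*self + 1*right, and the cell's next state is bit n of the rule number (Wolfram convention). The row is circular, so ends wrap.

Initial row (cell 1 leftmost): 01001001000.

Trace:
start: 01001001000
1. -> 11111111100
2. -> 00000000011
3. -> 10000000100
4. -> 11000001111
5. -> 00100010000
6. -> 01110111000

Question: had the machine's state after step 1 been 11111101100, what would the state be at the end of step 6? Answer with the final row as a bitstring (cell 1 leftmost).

state after step 1 := 11111101100
2. -> 00000000011
3. -> 10000000100
4. -> 11000001111
5. -> 00100010000
6. -> 01110111000

01110111000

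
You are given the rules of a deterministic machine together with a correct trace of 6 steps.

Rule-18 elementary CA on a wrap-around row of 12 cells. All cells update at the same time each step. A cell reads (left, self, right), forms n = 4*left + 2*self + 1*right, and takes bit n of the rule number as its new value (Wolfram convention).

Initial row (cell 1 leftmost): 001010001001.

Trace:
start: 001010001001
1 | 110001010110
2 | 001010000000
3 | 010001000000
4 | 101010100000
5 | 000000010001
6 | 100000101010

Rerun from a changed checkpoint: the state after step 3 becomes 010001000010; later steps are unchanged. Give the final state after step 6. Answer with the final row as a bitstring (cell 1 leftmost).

000000100100

state after step 3 := 010001000010
4 | 101010100101
5 | 000000011000
6 | 000000100100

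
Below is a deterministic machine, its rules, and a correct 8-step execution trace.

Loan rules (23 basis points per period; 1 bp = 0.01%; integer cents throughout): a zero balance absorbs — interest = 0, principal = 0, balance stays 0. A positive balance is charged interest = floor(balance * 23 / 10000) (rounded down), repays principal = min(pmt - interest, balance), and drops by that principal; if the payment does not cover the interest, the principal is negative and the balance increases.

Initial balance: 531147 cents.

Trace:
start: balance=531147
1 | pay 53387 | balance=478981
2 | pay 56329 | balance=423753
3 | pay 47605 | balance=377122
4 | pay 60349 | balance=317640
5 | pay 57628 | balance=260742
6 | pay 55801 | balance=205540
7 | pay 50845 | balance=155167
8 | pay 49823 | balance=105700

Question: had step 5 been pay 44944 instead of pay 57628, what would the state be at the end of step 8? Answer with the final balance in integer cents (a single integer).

(re-executing from step 5 with the substitution; state before step 5: balance=317640)
5 | pay 44944 | balance=273426
6 | pay 55801 | balance=218253
7 | pay 50845 | balance=167909
8 | pay 49823 | balance=118472

118472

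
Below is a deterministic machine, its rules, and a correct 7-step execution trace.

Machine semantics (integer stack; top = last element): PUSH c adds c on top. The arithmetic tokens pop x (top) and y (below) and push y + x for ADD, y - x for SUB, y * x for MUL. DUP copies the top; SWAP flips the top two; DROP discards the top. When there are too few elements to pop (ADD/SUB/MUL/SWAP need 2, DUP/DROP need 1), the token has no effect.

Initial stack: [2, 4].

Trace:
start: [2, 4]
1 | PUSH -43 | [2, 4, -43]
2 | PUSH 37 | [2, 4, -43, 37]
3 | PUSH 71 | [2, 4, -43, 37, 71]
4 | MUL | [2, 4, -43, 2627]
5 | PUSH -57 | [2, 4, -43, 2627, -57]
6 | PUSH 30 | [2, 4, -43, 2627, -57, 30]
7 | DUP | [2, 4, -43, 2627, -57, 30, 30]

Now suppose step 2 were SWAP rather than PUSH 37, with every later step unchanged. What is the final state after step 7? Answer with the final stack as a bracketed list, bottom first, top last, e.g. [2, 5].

[2, -43, 284, -57, 30, 30]

(re-executing from step 2 with the substitution; state before step 2: [2, 4, -43])
2 | SWAP | [2, -43, 4]
3 | PUSH 71 | [2, -43, 4, 71]
4 | MUL | [2, -43, 284]
5 | PUSH -57 | [2, -43, 284, -57]
6 | PUSH 30 | [2, -43, 284, -57, 30]
7 | DUP | [2, -43, 284, -57, 30, 30]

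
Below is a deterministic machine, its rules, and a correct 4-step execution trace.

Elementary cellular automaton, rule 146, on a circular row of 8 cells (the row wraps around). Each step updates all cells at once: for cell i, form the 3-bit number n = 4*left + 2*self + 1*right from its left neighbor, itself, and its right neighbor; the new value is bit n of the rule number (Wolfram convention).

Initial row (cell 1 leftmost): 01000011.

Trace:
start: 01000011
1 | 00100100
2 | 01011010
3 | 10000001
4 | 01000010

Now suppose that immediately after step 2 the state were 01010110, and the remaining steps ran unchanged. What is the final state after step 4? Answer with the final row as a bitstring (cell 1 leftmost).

01000010

state after step 2 := 01010110
3 | 10000001
4 | 01000010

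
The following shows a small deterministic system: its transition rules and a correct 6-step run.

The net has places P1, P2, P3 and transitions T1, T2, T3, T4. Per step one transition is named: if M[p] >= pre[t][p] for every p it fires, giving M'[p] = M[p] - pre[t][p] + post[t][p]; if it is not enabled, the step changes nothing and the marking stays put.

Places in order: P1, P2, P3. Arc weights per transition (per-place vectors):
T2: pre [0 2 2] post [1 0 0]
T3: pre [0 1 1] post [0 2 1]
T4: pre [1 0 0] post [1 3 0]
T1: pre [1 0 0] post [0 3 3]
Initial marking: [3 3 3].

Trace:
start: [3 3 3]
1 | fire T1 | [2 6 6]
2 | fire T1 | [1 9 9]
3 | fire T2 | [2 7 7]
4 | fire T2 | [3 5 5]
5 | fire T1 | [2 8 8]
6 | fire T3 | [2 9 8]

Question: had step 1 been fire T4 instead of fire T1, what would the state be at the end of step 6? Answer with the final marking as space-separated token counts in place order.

(re-executing from step 1 with the substitution; state before step 1: [3 3 3])
1 | fire T4 | [3 6 3]
2 | fire T1 | [2 9 6]
3 | fire T2 | [3 7 4]
4 | fire T2 | [4 5 2]
5 | fire T1 | [3 8 5]
6 | fire T3 | [3 9 5]

3 9 5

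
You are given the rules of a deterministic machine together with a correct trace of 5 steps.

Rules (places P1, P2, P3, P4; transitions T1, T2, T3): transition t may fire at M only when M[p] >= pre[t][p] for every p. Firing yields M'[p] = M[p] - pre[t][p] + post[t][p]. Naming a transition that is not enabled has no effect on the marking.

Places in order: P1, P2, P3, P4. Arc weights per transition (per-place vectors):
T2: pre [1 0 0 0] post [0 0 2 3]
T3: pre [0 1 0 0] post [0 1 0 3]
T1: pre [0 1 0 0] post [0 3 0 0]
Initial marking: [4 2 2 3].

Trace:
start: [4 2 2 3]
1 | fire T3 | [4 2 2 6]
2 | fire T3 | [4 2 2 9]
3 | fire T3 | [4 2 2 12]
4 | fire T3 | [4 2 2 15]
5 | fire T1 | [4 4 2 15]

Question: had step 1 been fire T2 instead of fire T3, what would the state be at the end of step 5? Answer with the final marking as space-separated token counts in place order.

(re-executing from step 1 with the substitution; state before step 1: [4 2 2 3])
1 | fire T2 | [3 2 4 6]
2 | fire T3 | [3 2 4 9]
3 | fire T3 | [3 2 4 12]
4 | fire T3 | [3 2 4 15]
5 | fire T1 | [3 4 4 15]

3 4 4 15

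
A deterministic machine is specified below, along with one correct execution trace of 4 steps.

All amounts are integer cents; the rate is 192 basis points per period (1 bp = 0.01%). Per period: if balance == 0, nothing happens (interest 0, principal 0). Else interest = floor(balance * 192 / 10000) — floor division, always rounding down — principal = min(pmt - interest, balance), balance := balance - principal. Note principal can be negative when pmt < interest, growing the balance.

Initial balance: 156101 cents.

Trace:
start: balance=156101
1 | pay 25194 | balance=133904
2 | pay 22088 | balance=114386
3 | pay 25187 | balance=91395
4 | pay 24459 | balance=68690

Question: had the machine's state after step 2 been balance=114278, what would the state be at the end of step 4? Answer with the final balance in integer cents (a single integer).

68578

state after step 2 := balance=114278
3 | pay 25187 | balance=91285
4 | pay 24459 | balance=68578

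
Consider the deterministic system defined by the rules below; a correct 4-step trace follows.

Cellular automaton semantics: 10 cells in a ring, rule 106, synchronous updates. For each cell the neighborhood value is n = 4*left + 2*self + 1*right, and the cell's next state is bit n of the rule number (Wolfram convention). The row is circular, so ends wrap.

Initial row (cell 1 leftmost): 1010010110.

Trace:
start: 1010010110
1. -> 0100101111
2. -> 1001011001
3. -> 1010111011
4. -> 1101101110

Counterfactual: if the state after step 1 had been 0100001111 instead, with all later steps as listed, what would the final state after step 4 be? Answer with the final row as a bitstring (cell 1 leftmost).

state after step 1 := 0100001111
2. -> 1000011001
3. -> 1000111011
4. -> 1001101110

1001101110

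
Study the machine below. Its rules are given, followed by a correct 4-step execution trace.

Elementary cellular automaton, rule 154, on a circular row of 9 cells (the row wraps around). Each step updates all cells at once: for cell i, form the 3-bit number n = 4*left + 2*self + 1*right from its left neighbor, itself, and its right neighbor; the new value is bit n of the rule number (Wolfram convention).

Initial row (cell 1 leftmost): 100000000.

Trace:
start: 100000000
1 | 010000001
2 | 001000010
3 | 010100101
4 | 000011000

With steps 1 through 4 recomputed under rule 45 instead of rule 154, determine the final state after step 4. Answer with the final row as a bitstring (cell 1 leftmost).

011010011

(re-executing steps 1..4 under rule 45; state before step 1: 100000000)
1 | 101111110
2 | 111000001
3 | 000011101
4 | 011010011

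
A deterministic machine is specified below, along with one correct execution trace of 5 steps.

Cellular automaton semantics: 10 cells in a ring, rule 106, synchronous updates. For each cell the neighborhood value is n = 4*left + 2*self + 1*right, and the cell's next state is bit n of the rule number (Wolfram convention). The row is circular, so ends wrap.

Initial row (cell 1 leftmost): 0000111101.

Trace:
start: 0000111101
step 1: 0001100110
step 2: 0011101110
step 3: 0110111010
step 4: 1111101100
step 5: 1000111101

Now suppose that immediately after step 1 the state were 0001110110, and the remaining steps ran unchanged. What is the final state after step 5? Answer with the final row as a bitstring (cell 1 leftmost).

state after step 1 := 0001110110
step 2: 0011011110
step 3: 0111110010
step 4: 1100010100
step 5: 1100101001

1100101001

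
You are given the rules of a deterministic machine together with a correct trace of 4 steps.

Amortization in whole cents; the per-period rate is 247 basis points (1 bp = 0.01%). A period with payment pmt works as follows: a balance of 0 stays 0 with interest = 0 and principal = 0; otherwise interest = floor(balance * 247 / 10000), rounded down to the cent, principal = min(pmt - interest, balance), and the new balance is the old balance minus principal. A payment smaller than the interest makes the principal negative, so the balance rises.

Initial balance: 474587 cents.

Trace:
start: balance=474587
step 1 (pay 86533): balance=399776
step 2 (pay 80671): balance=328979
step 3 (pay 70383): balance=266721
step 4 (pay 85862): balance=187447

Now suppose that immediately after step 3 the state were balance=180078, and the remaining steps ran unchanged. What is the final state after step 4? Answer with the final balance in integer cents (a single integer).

state after step 3 := balance=180078
step 4 (pay 85862): balance=98663

98663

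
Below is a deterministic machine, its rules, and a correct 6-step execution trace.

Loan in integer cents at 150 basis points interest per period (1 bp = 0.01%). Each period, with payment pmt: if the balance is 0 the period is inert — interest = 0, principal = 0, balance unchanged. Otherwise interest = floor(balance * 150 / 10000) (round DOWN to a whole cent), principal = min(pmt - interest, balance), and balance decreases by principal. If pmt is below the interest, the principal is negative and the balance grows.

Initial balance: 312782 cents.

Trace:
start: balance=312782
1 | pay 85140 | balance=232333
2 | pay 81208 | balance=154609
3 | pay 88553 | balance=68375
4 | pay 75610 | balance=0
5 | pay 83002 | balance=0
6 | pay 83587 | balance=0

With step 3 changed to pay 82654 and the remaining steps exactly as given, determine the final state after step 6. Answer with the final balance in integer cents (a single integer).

(re-executing from step 3 with the substitution; state before step 3: balance=154609)
3 | pay 82654 | balance=74274
4 | pay 75610 | balance=0
5 | pay 83002 | balance=0
6 | pay 83587 | balance=0

0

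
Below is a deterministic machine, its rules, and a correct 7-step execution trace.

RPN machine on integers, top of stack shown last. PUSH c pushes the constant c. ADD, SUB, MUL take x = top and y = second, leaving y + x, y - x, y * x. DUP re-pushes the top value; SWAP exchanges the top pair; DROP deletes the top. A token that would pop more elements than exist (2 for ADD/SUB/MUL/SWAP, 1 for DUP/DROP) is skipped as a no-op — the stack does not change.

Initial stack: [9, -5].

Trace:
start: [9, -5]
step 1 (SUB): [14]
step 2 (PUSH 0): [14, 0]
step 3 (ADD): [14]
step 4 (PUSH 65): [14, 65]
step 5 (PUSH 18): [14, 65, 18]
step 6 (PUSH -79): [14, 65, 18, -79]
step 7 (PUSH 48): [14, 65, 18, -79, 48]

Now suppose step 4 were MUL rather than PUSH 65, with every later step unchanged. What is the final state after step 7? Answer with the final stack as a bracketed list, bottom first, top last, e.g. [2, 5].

[14, 18, -79, 48]

(re-executing from step 4 with the substitution; state before step 4: [14])
step 4 (MUL): [14]
step 5 (PUSH 18): [14, 18]
step 6 (PUSH -79): [14, 18, -79]
step 7 (PUSH 48): [14, 18, -79, 48]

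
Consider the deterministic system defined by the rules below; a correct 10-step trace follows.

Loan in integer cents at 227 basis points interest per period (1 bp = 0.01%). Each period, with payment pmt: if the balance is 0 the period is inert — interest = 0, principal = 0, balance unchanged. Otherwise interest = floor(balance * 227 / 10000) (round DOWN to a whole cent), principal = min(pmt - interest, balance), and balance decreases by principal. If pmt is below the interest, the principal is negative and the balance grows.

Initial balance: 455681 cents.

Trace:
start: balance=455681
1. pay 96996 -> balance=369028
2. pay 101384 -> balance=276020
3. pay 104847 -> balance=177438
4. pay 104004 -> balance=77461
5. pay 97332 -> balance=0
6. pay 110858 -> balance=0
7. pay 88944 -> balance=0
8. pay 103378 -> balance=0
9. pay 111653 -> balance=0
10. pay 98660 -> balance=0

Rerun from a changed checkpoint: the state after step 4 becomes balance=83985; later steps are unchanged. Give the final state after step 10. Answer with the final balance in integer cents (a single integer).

0

state after step 4 := balance=83985
5. pay 97332 -> balance=0
6. pay 110858 -> balance=0
7. pay 88944 -> balance=0
8. pay 103378 -> balance=0
9. pay 111653 -> balance=0
10. pay 98660 -> balance=0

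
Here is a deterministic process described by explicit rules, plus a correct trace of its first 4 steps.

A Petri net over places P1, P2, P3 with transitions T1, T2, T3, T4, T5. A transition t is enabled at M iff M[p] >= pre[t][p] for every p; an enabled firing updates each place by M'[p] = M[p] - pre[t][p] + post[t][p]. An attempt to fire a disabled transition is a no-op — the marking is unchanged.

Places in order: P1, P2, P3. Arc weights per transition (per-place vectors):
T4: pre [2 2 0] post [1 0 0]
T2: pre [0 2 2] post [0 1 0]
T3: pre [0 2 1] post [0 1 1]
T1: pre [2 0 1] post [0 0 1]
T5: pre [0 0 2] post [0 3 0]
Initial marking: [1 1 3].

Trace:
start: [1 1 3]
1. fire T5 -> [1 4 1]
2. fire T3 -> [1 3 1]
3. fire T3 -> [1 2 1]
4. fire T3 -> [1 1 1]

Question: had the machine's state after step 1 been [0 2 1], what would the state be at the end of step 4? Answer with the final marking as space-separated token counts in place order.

0 1 1

state after step 1 := [0 2 1]
2. fire T3 -> [0 1 1]
3. fire T3 -> [0 1 1]
4. fire T3 -> [0 1 1]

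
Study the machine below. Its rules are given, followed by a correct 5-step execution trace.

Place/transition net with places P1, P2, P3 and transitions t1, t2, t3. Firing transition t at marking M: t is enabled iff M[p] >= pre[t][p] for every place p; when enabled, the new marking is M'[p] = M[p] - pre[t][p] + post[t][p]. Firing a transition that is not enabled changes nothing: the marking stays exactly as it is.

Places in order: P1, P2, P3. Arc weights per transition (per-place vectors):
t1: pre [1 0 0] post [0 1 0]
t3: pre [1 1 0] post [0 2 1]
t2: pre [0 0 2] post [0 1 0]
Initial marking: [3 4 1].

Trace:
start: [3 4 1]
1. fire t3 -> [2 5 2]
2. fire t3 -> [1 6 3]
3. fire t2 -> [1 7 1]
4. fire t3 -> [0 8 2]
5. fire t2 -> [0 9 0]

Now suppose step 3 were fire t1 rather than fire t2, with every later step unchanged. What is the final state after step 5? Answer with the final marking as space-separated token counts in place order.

0 8 1

(re-executing from step 3 with the substitution; state before step 3: [1 6 3])
3. fire t1 -> [0 7 3]
4. fire t3 -> [0 7 3]
5. fire t2 -> [0 8 1]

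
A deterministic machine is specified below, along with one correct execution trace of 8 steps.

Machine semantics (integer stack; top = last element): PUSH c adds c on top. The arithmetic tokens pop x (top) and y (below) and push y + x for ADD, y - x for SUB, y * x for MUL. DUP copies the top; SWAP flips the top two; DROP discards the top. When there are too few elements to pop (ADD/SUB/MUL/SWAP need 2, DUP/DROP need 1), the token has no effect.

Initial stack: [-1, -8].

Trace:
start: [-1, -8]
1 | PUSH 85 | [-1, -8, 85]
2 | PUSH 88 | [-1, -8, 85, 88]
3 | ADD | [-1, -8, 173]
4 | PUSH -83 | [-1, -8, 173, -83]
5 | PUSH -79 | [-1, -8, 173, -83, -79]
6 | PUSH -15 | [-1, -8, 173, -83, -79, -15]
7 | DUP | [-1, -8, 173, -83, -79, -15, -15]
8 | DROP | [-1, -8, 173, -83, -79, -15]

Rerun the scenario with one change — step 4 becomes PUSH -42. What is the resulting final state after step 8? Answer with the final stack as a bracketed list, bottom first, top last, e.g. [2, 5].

[-1, -8, 173, -42, -79, -15]

(re-executing from step 4 with the substitution; state before step 4: [-1, -8, 173])
4 | PUSH -42 | [-1, -8, 173, -42]
5 | PUSH -79 | [-1, -8, 173, -42, -79]
6 | PUSH -15 | [-1, -8, 173, -42, -79, -15]
7 | DUP | [-1, -8, 173, -42, -79, -15, -15]
8 | DROP | [-1, -8, 173, -42, -79, -15]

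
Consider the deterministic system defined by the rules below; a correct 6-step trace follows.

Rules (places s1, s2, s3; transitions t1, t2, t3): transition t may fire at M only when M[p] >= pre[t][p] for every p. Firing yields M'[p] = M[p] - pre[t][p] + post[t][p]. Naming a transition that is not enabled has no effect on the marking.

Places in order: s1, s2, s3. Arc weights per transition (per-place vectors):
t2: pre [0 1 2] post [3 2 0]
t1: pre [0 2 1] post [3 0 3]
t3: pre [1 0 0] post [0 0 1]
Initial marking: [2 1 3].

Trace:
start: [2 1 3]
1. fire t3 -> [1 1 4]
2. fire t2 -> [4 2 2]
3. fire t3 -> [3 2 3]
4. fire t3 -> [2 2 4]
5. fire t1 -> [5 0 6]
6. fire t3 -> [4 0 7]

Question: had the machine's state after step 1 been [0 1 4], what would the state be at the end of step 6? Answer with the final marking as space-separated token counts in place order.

state after step 1 := [0 1 4]
2. fire t2 -> [3 2 2]
3. fire t3 -> [2 2 3]
4. fire t3 -> [1 2 4]
5. fire t1 -> [4 0 6]
6. fire t3 -> [3 0 7]

3 0 7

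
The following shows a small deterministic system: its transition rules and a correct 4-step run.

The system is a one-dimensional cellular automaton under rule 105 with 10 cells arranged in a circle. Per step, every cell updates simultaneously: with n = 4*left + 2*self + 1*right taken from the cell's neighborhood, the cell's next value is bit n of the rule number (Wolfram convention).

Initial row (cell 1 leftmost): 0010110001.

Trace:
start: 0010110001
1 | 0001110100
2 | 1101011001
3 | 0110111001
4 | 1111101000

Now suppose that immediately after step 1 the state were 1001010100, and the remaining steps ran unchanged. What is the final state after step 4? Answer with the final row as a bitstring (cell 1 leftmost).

state after step 1 := 1001010100
2 | 0000101000
3 | 1110010011
4 | 0010000010

0010000010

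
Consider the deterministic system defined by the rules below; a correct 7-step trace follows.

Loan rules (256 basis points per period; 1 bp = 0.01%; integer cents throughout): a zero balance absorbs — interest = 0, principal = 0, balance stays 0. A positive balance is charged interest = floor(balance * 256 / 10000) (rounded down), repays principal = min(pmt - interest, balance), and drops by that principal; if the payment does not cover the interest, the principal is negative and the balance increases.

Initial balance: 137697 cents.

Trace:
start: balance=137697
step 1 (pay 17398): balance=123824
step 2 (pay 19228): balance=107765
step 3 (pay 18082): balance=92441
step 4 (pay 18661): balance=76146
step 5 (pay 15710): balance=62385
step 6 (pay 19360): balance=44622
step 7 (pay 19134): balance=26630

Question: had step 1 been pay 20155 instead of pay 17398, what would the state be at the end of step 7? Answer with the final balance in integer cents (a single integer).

(re-executing from step 1 with the substitution; state before step 1: balance=137697)
step 1 (pay 20155): balance=121067
step 2 (pay 19228): balance=104938
step 3 (pay 18082): balance=89542
step 4 (pay 18661): balance=73173
step 5 (pay 15710): balance=59336
step 6 (pay 19360): balance=41495
step 7 (pay 19134): balance=23423

23423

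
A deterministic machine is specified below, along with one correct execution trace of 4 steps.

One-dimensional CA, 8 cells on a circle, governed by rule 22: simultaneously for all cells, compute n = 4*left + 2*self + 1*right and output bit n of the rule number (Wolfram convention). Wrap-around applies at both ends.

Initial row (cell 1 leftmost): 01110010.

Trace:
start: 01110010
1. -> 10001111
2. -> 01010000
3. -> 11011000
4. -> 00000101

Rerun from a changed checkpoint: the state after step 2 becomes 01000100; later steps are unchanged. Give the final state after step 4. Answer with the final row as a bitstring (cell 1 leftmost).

state after step 2 := 01000100
3. -> 11101110
4. -> 00000000

00000000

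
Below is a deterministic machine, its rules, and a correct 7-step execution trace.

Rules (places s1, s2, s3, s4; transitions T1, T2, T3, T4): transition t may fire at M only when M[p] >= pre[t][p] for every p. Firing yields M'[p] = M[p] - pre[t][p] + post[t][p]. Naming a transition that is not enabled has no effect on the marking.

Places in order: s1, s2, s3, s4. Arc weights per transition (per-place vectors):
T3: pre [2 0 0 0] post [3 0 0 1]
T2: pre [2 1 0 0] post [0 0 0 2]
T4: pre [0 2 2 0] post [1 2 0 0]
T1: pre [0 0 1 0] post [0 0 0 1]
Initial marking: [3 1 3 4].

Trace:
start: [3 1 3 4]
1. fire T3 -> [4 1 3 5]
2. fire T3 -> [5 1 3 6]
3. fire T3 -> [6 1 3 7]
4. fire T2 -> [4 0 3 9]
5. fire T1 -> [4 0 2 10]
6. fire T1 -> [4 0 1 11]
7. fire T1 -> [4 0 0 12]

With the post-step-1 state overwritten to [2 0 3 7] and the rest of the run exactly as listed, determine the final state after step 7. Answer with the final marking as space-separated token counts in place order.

state after step 1 := [2 0 3 7]
2. fire T3 -> [3 0 3 8]
3. fire T3 -> [4 0 3 9]
4. fire T2 -> [4 0 3 9]
5. fire T1 -> [4 0 2 10]
6. fire T1 -> [4 0 1 11]
7. fire T1 -> [4 0 0 12]

4 0 0 12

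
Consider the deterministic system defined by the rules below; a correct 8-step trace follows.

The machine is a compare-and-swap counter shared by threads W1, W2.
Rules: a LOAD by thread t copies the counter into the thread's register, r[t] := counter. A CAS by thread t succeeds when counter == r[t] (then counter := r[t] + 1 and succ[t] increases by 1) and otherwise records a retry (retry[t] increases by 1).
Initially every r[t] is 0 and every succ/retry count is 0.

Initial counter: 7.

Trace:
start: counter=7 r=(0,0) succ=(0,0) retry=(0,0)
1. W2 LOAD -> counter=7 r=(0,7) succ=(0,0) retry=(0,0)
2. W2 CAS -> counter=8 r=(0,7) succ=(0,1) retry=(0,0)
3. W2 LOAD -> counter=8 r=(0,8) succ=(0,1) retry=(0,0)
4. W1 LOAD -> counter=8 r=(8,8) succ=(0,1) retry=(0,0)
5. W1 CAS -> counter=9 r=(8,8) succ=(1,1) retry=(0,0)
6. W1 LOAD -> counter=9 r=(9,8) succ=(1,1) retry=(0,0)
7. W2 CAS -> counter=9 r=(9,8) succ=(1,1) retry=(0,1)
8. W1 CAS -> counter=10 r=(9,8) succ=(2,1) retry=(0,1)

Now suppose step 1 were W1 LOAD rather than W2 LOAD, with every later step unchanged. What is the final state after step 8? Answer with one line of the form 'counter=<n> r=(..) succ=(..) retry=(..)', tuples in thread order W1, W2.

(re-executing from step 1 with the substitution; state before step 1: counter=7 r=(0,0) succ=(0,0) retry=(0,0))
1. W1 LOAD -> counter=7 r=(7,0) succ=(0,0) retry=(0,0)
2. W2 CAS -> counter=7 r=(7,0) succ=(0,0) retry=(0,1)
3. W2 LOAD -> counter=7 r=(7,7) succ=(0,0) retry=(0,1)
4. W1 LOAD -> counter=7 r=(7,7) succ=(0,0) retry=(0,1)
5. W1 CAS -> counter=8 r=(7,7) succ=(1,0) retry=(0,1)
6. W1 LOAD -> counter=8 r=(8,7) succ=(1,0) retry=(0,1)
7. W2 CAS -> counter=8 r=(8,7) succ=(1,0) retry=(0,2)
8. W1 CAS -> counter=9 r=(8,7) succ=(2,0) retry=(0,2)

counter=9 r=(8,7) succ=(2,0) retry=(0,2)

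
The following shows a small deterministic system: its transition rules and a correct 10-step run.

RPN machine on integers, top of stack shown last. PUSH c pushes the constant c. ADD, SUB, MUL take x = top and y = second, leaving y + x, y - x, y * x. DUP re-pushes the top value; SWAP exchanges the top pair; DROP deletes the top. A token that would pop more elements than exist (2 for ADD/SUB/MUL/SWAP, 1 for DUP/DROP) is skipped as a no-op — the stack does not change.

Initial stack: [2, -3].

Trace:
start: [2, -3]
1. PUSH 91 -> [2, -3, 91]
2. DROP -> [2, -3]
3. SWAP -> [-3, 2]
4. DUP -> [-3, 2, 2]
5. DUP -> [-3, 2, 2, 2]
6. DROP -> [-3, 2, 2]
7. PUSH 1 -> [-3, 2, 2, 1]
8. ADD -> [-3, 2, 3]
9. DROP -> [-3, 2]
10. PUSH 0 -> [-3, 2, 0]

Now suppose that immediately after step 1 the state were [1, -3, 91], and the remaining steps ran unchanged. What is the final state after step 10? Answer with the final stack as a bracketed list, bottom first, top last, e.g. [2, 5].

[-3, 1, 0]

state after step 1 := [1, -3, 91]
2. DROP -> [1, -3]
3. SWAP -> [-3, 1]
4. DUP -> [-3, 1, 1]
5. DUP -> [-3, 1, 1, 1]
6. DROP -> [-3, 1, 1]
7. PUSH 1 -> [-3, 1, 1, 1]
8. ADD -> [-3, 1, 2]
9. DROP -> [-3, 1]
10. PUSH 0 -> [-3, 1, 0]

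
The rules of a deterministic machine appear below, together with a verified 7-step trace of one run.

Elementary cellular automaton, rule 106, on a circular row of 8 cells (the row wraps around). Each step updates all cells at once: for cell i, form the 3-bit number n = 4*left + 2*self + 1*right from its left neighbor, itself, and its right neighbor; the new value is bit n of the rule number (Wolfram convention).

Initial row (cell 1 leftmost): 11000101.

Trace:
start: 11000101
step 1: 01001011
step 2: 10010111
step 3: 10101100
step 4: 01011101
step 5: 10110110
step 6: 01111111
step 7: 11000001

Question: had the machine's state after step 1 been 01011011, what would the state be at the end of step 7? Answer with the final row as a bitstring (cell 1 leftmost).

10001110

state after step 1 := 01011011
step 2: 10111111
step 3: 11100000
step 4: 10100001
step 5: 11000011
step 6: 01000110
step 7: 10001110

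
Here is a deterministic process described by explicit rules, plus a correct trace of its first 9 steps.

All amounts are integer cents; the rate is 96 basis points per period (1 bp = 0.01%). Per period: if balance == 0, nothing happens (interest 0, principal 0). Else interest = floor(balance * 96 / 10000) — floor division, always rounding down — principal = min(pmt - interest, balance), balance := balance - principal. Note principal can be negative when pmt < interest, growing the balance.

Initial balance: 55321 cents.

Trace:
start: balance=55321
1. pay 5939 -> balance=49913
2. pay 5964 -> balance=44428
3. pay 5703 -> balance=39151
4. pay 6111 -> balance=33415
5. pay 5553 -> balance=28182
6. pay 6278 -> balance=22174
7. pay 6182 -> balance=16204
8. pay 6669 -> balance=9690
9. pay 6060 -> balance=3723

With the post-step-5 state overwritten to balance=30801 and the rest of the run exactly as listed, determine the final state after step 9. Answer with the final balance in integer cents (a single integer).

6444

state after step 5 := balance=30801
6. pay 6278 -> balance=24818
7. pay 6182 -> balance=18874
8. pay 6669 -> balance=12386
9. pay 6060 -> balance=6444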